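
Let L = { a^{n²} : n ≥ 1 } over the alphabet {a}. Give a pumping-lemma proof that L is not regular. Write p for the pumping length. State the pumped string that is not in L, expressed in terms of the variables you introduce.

Assume L is regular. Let p be the pumping length given by the pumping lemma.
Take w = a^{p²} ∈ L with |w| = p² ≥ p.
Write w = xyz as guaranteed by the lemma, with |xy| ≤ p and |y| ≥ 1.
Then y = a^k for some k with 1 ≤ k ≤ p.
Pump with i = 2: xy^2z = a^{p²+k}. Since 1 ≤ k ≤ p, p² < p²+k ≤ p²+p < (p+1)², so p²+k lies strictly between consecutive squares and is not a perfect square. So xy^2z ∉ L.
Contradiction. Therefore L is not regular.

a^{p²+k}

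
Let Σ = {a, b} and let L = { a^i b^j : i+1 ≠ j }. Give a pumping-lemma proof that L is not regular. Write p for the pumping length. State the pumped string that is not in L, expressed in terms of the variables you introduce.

a^{p+p!} b^{p+p!+1}

Toward a contradiction, assume L is regular with pumping length p.
Choose w = a^p b^{p+p!+1}. Since p ≠ (p+p!+1)-1 = p+p!, w ∈ L; and |w| ≥ p.
Write w = xyz as guaranteed by the lemma, with |xy| ≤ p and |y| ≥ 1.
Since the first p symbols of w are all a's and |xy| ≤ p, y lies entirely in the leading a-block: y = a^k for some k with 1 ≤ k ≤ p.
Since 1 ≤ k ≤ p, k divides p!; set t = 1 + p!/k. Then xy^t z has p + (p!/k)·k = p + p! copies of a. Now the a-count is p+p! and (b-count)-1 = (p+p!+1)-1 = p+p!, so i+1 ≠ j fails. So xy^t z = a^{p+p!} b^{p+p!+1} ∉ L.
Contradiction. Therefore L is not regular.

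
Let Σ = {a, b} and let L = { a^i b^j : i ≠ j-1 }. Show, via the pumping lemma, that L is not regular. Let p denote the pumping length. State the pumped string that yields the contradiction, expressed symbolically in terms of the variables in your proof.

a^{p+p!} b^{p+p!+1}

Assume L is regular. Let p be the pumping length given by the pumping lemma.
Choose w = a^p b^{p+p!+1}. Since p ≠ (p+p!+1)-1 = p+p!, w ∈ L; and |w| ≥ p.
Write w = xyz as guaranteed by the lemma, with |xy| ≤ p and |y| ≥ 1.
Because |xy| ≤ p and w begins with p copies of a, we have y = a^k with 1 ≤ k ≤ p.
Since 1 ≤ k ≤ p, k divides p!; set t = 1 + p!/k. Then xy^t z has p + (p!/k)·k = p + p! copies of a. Now the a-count is p+p! and (b-count)-1 = (p+p!+1)-1 = p+p!, so i ≠ j-1 fails. So xy^t z = a^{p+p!} b^{p+p!+1} ∉ L.
This contradicts the pumping lemma, so L is not regular.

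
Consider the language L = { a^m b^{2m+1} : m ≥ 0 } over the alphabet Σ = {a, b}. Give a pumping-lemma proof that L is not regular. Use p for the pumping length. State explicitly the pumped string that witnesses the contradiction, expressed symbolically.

Toward a contradiction, assume L is regular with pumping length p.
Let w = a^p b^{2p+1} ∈ L; note |w| = 3p+1 ≥ p.
By the pumping lemma, w = xyz with |xy| ≤ p and |y| ≥ 1.
Because |xy| ≤ p and w begins with p copies of a, we have y = a^k with 1 ≤ k ≤ p.
Pump with i = 2: xy^2z = a^{p+k} b^{2p+1}. For this to lie in L we would need 2p+1 = 2(p+k)+1, which forces k = 0. But k ≥ 1, so xy^2z ∉ L.
Contradiction. Therefore L is not regular.

a^{p+k} b^{2p+1}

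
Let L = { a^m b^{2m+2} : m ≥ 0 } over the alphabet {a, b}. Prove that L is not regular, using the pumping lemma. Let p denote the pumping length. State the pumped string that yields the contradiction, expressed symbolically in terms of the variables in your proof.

a^{p+k} b^{2p+2}

Suppose for contradiction that L is regular, and let p be the pumping length.
Take w = a^p b^{2p+2}. Then w ∈ L and |w| = 3p+2 ≥ p.
By the pumping lemma, w = xyz with |xy| ≤ p and |y| ≥ 1.
Since the first p symbols of w are all a's and |xy| ≤ p, y lies entirely in the leading a-block: y = a^k for some k with 1 ≤ k ≤ p.
Pump with i = 2: xy^2z = a^{p+k} b^{2p+2}. For this to lie in L we would need 2p+2 = 2(p+k)+2, which forces k = 0. But k ≥ 1, so xy^2z ∉ L.
This contradicts the pumping lemma, so L is not regular.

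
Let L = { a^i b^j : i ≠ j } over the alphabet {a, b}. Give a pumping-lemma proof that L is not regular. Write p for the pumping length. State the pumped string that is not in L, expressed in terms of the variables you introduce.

Toward a contradiction, assume L is regular with pumping length p.
Choose w = a^p b^{p+p!}. Since p ≠ p+p!, w ∈ L; and |w| ≥ p.
Write w = xyz as guaranteed by the lemma, with |xy| ≤ p and y is nonempty.
The first p characters of w are a's, so xy (and hence y) consists only of a's. Write y = a^k, 1 ≤ k ≤ p.
Since 1 ≤ k ≤ p, k divides p!; set t = 1 + p!/k. Then xy^t z has p + (p!/k)·k = p + p! copies of a. Now the a-count equals the b-count, so i ≠ j fails. So xy^t z = a^{p+p!} b^{p+p!} ∉ L.
Contradiction. Therefore L is not regular.

a^{p+p!} b^{p+p!}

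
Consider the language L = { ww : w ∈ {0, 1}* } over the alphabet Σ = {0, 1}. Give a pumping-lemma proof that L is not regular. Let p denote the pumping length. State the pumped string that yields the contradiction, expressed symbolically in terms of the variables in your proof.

0^{p+k} 1^p 0^p 1^p

Toward a contradiction, assume L is regular with pumping length p.
Take w = 0^p 1^p 0^p 1^p = uu where u = 0^p1^p; then w ∈ L and |w| = 4p ≥ p.
Write w = xyz as guaranteed by the lemma, with |xy| ≤ p and |y| > 0.
Because |xy| ≤ p and w begins with p copies of 0, we have y = 0^k with 1 ≤ k ≤ p.
Pump with i = 2: xy^2z = 0^{p+k} 1^p 0^p 1^p, of length 4p+k. Suppose this equals vv. The string starts with 0 and ends with 1, so v does too; thus the boundary between the two copies of v is a 1→0 transition. There is exactly one such transition, at position 2p+k, so |v| = 2p+k and |vv| = 4p+2k ≠ 4p+k since k ≥ 1. So xy^2z ∉ L.
This contradicts the pumping lemma, so L is not regular.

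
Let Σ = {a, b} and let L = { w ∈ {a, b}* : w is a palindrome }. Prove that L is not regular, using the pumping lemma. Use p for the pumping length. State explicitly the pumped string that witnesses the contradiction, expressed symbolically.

Assume L is regular. Let p be the pumping length given by the pumping lemma.
Take w = a^p b a^p, a palindrome of length 2p+1 ≥ p.
By the pumping lemma, w = xyz with |xy| ≤ p and y is nonempty.
The first p characters of w are a's, so xy (and hence y) consists only of a's. Write y = a^k, 1 ≤ k ≤ p.
Pump with i = 2: xy^2z = a^{p+k} b a^p. Its reverse is a^p b a^{p+k}, which differs from xy^2z since k ≥ 1. So xy^2z is not a palindrome and xy^2z ∉ L.
Contradiction. Therefore L is not regular.

a^{p+k} b a^p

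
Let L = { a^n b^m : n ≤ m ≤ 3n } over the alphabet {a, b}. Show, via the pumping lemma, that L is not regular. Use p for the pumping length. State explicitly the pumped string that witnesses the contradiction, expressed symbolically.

Toward a contradiction, assume L is regular with pumping length p.
Take w = a^p b^p ∈ L (since p ≤ p ≤ 3p), with |w| = 2p ≥ p.
Write w = xyz as guaranteed by the lemma, with |xy| ≤ p and |y| ≥ 1.
Since the first p symbols of w are all a's and |xy| ≤ p, y lies entirely in the leading a-block: y = a^k for some k with 1 ≤ k ≤ p.
Pump with i = 2: xy^2z = a^{p+k} b^p. Now n = p+k > p = m, so the condition n ≤ m fails. Thus xy^2z ∉ L.
Contradiction. Therefore L is not regular.

a^{p+k} b^p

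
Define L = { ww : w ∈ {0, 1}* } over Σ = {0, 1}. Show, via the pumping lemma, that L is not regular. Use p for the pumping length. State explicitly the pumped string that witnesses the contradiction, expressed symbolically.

0^{p+k} 1^p 0^p 1^p

Assume L is regular. Let p be the pumping length given by the pumping lemma.
Take w = 0^p 1^p 0^p 1^p = uu where u = 0^p1^p; then w ∈ L and |w| = 4p ≥ p.
The pumping lemma gives a decomposition w = xyz where |xy| ≤ p and |y| ≥ 1.
The first p characters of w are 0's, so xy (and hence y) consists only of 0's. Write y = 0^k, 1 ≤ k ≤ p.
Pump with i = 2: xy^2z = 0^{p+k} 1^p 0^p 1^p, of length 4p+k. Suppose this equals vv. The string starts with 0 and ends with 1, so v does too; thus the boundary between the two copies of v is a 1→0 transition. There is exactly one such transition, at position 2p+k, so |v| = 2p+k and |vv| = 4p+2k ≠ 4p+k since k ≥ 1. So xy^2z ∉ L.
This contradicts the pumping lemma, so L is not regular.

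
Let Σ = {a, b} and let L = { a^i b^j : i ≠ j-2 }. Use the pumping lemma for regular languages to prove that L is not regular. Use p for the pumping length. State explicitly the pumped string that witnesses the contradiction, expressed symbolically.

Assume L is regular; let p be its pumping constant.
Choose w = a^p b^{p+p!+2}. Since p ≠ (p+p!+2)-2 = p+p!, w ∈ L; and |w| ≥ p.
By the pumping lemma, w = xyz with |xy| ≤ p and y is nonempty.
Because |xy| ≤ p and w begins with p copies of a, we have y = a^k with 1 ≤ k ≤ p.
Since 1 ≤ k ≤ p, k divides p!; set t = 1 + p!/k. Then xy^t z has p + (p!/k)·k = p + p! copies of a. Now the a-count is p+p! and (b-count)-2 = (p+p!+2)-2 = p+p!, so i ≠ j-2 fails. So xy^t z = a^{p+p!} b^{p+p!+2} ∉ L.
This contradicts the pumping lemma, so L is not regular.

a^{p+p!} b^{p+p!+2}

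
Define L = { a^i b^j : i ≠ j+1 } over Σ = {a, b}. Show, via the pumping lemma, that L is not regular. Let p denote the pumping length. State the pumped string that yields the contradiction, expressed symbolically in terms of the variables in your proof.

a^{p+p!} b^{p+p!-1}

Assume L is regular. Let p be the pumping length given by the pumping lemma.
Choose w = a^p b^{p+p!-1}. Since p ≠ (p+p!-1)+1 = p+p!, w ∈ L; and |w| ≥ p.
By the pumping lemma, w = xyz with |xy| ≤ p and |y| ≥ 1.
The first p characters of w are a's, so xy (and hence y) consists only of a's. Write y = a^k, 1 ≤ k ≤ p.
Since 1 ≤ k ≤ p, k divides p!; set t = 1 + p!/k. Then xy^t z has p + (p!/k)·k = p + p! copies of a. Now the a-count is p+p! and (b-count)+1 = (p+p!-1)+1 = p+p!, so i ≠ j+1 fails. So xy^t z = a^{p+p!} b^{p+p!-1} ∉ L.
This is a contradiction; hence L is not regular.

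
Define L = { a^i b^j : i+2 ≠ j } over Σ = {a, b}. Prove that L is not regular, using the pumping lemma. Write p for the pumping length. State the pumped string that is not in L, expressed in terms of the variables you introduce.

a^{p+p!} b^{p+p!+2}

Assume L is regular; let p be its pumping constant.
Choose w = a^p b^{p+p!+2}. Since p ≠ (p+p!+2)-2 = p+p!, w ∈ L; and |w| ≥ p.
Write w = xyz as guaranteed by the lemma, with |xy| ≤ p and |y| ≥ 1.
Because |xy| ≤ p and w begins with p copies of a, we have y = a^k with 1 ≤ k ≤ p.
Since 1 ≤ k ≤ p, k divides p!; set t = 1 + p!/k. Then xy^t z has p + (p!/k)·k = p + p! copies of a. Now the a-count is p+p! and (b-count)-2 = (p+p!+2)-2 = p+p!, so i+2 ≠ j fails. So xy^t z = a^{p+p!} b^{p+p!+2} ∉ L.
Contradiction. Therefore L is not regular.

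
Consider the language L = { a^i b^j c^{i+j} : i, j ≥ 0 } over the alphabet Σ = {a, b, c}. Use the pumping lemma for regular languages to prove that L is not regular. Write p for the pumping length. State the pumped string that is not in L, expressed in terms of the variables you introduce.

Assume L is regular; let p be its pumping constant.
Take w = a^p b^p c^{2p} ∈ L (with i=j=p, i+j=2p), |w| = 4p ≥ p.
Write w = xyz as guaranteed by the lemma, with |xy| ≤ p and y is nonempty.
The first p characters of w are a's, so xy (and hence y) consists only of a's. Write y = a^k, 1 ≤ k ≤ p.
Consider xy^2z = a^{p+k} b^p c^{2p}. Now the a- and b-counts sum to 2p+k, but the c-count is 2p ≠ 2p+k. So xy^2z ∉ L.
This contradicts the pumping lemma, so L is not regular.

a^{p+k} b^p c^{2p}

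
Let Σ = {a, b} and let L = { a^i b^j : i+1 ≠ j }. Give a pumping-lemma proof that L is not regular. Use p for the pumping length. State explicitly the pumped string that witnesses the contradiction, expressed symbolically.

Assume L is regular; let p be its pumping constant.
Choose w = a^p b^{p+p!+1}. Since p ≠ (p+p!+1)-1 = p+p!, w ∈ L; and |w| ≥ p.
By the pumping lemma, w = xyz with |xy| ≤ p and y is nonempty.
Since the first p symbols of w are all a's and |xy| ≤ p, y lies entirely in the leading a-block: y = a^k for some k with 1 ≤ k ≤ p.
Since 1 ≤ k ≤ p, k divides p!; set t = 1 + p!/k. Then xy^t z has p + (p!/k)·k = p + p! copies of a. Now the a-count is p+p! and (b-count)-1 = (p+p!+1)-1 = p+p!, so i+1 ≠ j fails. So xy^t z = a^{p+p!} b^{p+p!+1} ∉ L.
This is a contradiction; hence L is not regular.

a^{p+p!} b^{p+p!+1}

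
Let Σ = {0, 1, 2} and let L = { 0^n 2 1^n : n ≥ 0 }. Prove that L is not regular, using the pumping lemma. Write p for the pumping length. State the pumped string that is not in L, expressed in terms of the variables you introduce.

0^{p+k} 2 1^p

Toward a contradiction, assume L is regular with pumping length p.
Take w = 0^p 2 1^p ∈ L with |w| = 2p+1 ≥ p.
By the pumping lemma, w = xyz with |xy| ≤ p and |y| > 0.
Because |xy| ≤ p and w begins with p copies of 0, we have y = 0^k with 1 ≤ k ≤ p.
Pump with i = 2: xy^2z = 0^{p+k} 2 1^p, which would require p+k = p. But k ≥ 1, so xy^2z ∉ L.
Contradiction. Therefore L is not regular.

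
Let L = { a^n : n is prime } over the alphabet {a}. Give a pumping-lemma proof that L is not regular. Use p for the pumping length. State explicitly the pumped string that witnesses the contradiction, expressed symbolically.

a^{q(1+k)}

Assume L is regular; let p be its pumping constant.
Let q be a prime with q ≥ p+2 (infinitely many primes exist), and take w = a^q ∈ L with |w| = q ≥ p.
By the pumping lemma, w = xyz with |xy| ≤ p and |y| ≥ 1.
Then y = a^k for some k with 1 ≤ k ≤ p.
Since 1 ≤ k ≤ p, |xz| = q-k. Pump with i = q+1: |xy^{q+1}z| = (q-k)+(q+1)k = q+qk = q(1+k), which is composite (both factors ≥ 2). So xy^{q+1}z = a^{q(1+k)} ∉ L.
This is a contradiction; hence L is not regular.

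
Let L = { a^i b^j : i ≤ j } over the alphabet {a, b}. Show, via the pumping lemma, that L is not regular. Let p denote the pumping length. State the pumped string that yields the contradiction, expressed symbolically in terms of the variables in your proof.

a^{p+k} b^p

Assume L is regular; let p be its pumping constant.
Choose w = a^p b^p ∈ L, with |w| = 2p ≥ p.
By the pumping lemma, w = xyz with |xy| ≤ p and |y| > 0.
The first p characters of w are a's, so xy (and hence y) consists only of a's. Write y = a^k, 1 ≤ k ≤ p.
Consider xy^2z = a^{p+k} b^p. Since k ≥ 1, the a-count p+k exceeds the b-count p, so i ≤ j fails; thus xy^2z ∉ L.
Contradiction. Therefore L is not regular.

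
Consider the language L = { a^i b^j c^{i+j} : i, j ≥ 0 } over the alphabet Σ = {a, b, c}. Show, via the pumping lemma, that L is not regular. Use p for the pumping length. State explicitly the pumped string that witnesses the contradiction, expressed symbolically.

a^{p+k} b^p c^{2p}

Toward a contradiction, assume L is regular with pumping length p.
Take w = a^p b^p c^{2p} ∈ L (with i=j=p, i+j=2p), |w| = 4p ≥ p.
By the pumping lemma, w = xyz with |xy| ≤ p and |y| > 0.
The first p characters of w are a's, so xy (and hence y) consists only of a's. Write y = a^k, 1 ≤ k ≤ p.
Consider xy^2z = a^{p+k} b^p c^{2p}. Now the a- and b-counts sum to 2p+k, but the c-count is 2p ≠ 2p+k. So xy^2z ∉ L.
Contradiction. Therefore L is not regular.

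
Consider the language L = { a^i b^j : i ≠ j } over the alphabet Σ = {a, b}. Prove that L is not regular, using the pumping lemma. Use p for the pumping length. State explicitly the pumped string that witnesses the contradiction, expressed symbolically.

Assume L is regular. Let p be the pumping length given by the pumping lemma.
Choose w = a^p b^{p+p!}. Since p ≠ p+p!, w ∈ L; and |w| ≥ p.
By the pumping lemma, w = xyz with |xy| ≤ p and y is nonempty.
Because |xy| ≤ p and w begins with p copies of a, we have y = a^k with 1 ≤ k ≤ p.
Since 1 ≤ k ≤ p, k divides p!; set t = 1 + p!/k. Then xy^t z has p + (p!/k)·k = p + p! copies of a. Now the a-count equals the b-count, so i ≠ j fails. So xy^t z = a^{p+p!} b^{p+p!} ∉ L.
Contradiction. Therefore L is not regular.

a^{p+p!} b^{p+p!}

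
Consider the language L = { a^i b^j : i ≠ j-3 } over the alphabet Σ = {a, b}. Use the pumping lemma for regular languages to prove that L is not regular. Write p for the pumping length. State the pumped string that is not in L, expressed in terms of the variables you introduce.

Toward a contradiction, assume L is regular with pumping length p.
Choose w = a^p b^{p+p!+3}. Since p ≠ (p+p!+3)-3 = p+p!, w ∈ L; and |w| ≥ p.
The pumping lemma gives a decomposition w = xyz where |xy| ≤ p and |y| ≥ 1.
Since the first p symbols of w are all a's and |xy| ≤ p, y lies entirely in the leading a-block: y = a^k for some k with 1 ≤ k ≤ p.
Since 1 ≤ k ≤ p, k divides p!; set t = 1 + p!/k. Then xy^t z has p + (p!/k)·k = p + p! copies of a. Now the a-count is p+p! and (b-count)-3 = (p+p!+3)-3 = p+p!, so i ≠ j-3 fails. So xy^t z = a^{p+p!} b^{p+p!+3} ∉ L.
This is a contradiction; hence L is not regular.

a^{p+p!} b^{p+p!+3}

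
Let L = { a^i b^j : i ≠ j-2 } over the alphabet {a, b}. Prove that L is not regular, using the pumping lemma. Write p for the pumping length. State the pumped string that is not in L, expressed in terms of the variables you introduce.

a^{p+p!} b^{p+p!+2}

Toward a contradiction, assume L is regular with pumping length p.
Choose w = a^p b^{p+p!+2}. Since p ≠ (p+p!+2)-2 = p+p!, w ∈ L; and |w| ≥ p.
By the pumping lemma, w = xyz with |xy| ≤ p and |y| ≥ 1.
Since the first p symbols of w are all a's and |xy| ≤ p, y lies entirely in the leading a-block: y = a^k for some k with 1 ≤ k ≤ p.
Since 1 ≤ k ≤ p, k divides p!; set t = 1 + p!/k. Then xy^t z has p + (p!/k)·k = p + p! copies of a. Now the a-count is p+p! and (b-count)-2 = (p+p!+2)-2 = p+p!, so i ≠ j-2 fails. So xy^t z = a^{p+p!} b^{p+p!+2} ∉ L.
This is a contradiction; hence L is not regular.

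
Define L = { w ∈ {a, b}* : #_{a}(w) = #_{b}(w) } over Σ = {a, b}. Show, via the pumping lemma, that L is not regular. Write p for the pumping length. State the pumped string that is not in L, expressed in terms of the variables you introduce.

a^{p+k} b^p

Assume L is regular. Let p be the pumping length given by the pumping lemma.
Choose w = a^p b^p ∈ L with |w| = 2p ≥ p.
By the pumping lemma, w = xyz with |xy| ≤ p and |y| ≥ 1.
Since the first p symbols of w are all a's and |xy| ≤ p, y lies entirely in the leading a-block: y = a^k for some k with 1 ≤ k ≤ p.
Pump with i = 2: xy^2z = a^{p+k} b^p has p+k occurrences of a but only p of b. Since k ≥ 1 the counts differ, so xy^2z ∉ L.
Contradiction. Therefore L is not regular.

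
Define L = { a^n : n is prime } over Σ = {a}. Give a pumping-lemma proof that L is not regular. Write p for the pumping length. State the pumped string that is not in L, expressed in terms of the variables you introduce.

a^{q(1+k)}

Assume L is regular. Let p be the pumping length given by the pumping lemma.
Let q be a prime with q ≥ p+2 (infinitely many primes exist), and take w = a^q ∈ L with |w| = q ≥ p.
By the pumping lemma, w = xyz with |xy| ≤ p and |y| > 0.
Then y = a^k for some k with 1 ≤ k ≤ p.
Since 1 ≤ k ≤ p, |xz| = q-k. Pump with i = q+1: |xy^{q+1}z| = (q-k)+(q+1)k = q+qk = q(1+k), which is composite (both factors ≥ 2). So xy^{q+1}z = a^{q(1+k)} ∉ L.
This contradicts the pumping lemma, so L is not regular.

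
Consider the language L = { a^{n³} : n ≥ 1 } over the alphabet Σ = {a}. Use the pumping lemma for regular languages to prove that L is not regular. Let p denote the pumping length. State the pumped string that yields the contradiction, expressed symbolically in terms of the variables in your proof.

a^{p³+k}

Toward a contradiction, assume L is regular with pumping length p.
Take w = a^{p³} ∈ L with |w| = p³ ≥ p.
By the pumping lemma, w = xyz with |xy| ≤ p and |y| > 0.
Then y = a^k for some k with 1 ≤ k ≤ p.
Pump with i = 2: xy^2z = a^{p³+k}. Since 1 ≤ k ≤ p, p³ < p³+k ≤ p³+p < p³+3p²+3p+1 = (p+1)³, so p³+k is not a perfect cube. So xy^2z ∉ L.
This is a contradiction; hence L is not regular.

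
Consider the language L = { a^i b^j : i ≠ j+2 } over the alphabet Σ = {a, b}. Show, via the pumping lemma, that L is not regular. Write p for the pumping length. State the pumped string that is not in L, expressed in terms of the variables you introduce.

Suppose for contradiction that L is regular, and let p be the pumping length.
Choose w = a^p b^{p+p!-2}. Since p ≠ (p+p!-2)+2 = p+p!, w ∈ L; and |w| ≥ p.
Write w = xyz as guaranteed by the lemma, with |xy| ≤ p and |y| > 0.
Since the first p symbols of w are all a's and |xy| ≤ p, y lies entirely in the leading a-block: y = a^k for some k with 1 ≤ k ≤ p.
Since 1 ≤ k ≤ p, k divides p!; set t = 1 + p!/k. Then xy^t z has p + (p!/k)·k = p + p! copies of a. Now the a-count is p+p! and (b-count)+2 = (p+p!-2)+2 = p+p!, so i ≠ j+2 fails. So xy^t z = a^{p+p!} b^{p+p!-2} ∉ L.
This contradicts the pumping lemma, so L is not regular.

a^{p+p!} b^{p+p!-2}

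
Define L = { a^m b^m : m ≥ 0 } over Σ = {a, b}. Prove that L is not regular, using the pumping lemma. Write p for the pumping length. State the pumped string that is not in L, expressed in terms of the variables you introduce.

a^{p+k} b^p

Suppose for contradiction that L is regular, and let p be the pumping length.
Choose w = a^p b^p, which is in L with |w| = 2p ≥ p.
By the pumping lemma, w = xyz with |xy| ≤ p and |y| ≥ 1.
The first p characters of w are a's, so xy (and hence y) consists only of a's. Write y = a^k, 1 ≤ k ≤ p.
Pump with i = 2: xy^2z = a^{p+k} b^p. For this to lie in L we would need p = p+k, which forces k = 0. But k ≥ 1, so xy^2z ∉ L.
Contradiction. Therefore L is not regular.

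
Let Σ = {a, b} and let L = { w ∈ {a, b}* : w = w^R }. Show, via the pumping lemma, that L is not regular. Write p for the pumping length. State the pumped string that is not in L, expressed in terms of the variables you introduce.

a^{p+k} b a^p

Toward a contradiction, assume L is regular with pumping length p.
Take w = a^p b a^p, a palindrome of length 2p+1 ≥ p.
The pumping lemma gives a decomposition w = xyz where |xy| ≤ p and |y| > 0.
Since the first p symbols of w are all a's and |xy| ≤ p, y lies entirely in the leading a-block: y = a^k for some k with 1 ≤ k ≤ p.
Pump with i = 2: xy^2z = a^{p+k} b a^p. Its reverse is a^p b a^{p+k}, which differs from xy^2z since k ≥ 1. So xy^2z is not a palindrome and xy^2z ∉ L.
This is a contradiction; hence L is not regular.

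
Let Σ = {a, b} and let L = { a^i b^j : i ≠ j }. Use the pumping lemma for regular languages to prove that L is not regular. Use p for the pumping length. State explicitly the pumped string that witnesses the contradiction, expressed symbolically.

a^{p+p!} b^{p+p!}

Assume L is regular; let p be its pumping constant.
Choose w = a^p b^{p+p!}. Since p ≠ p+p!, w ∈ L; and |w| ≥ p.
By the pumping lemma, w = xyz with |xy| ≤ p and |y| ≥ 1.
Since the first p symbols of w are all a's and |xy| ≤ p, y lies entirely in the leading a-block: y = a^k for some k with 1 ≤ k ≤ p.
Since 1 ≤ k ≤ p, k divides p!; set t = 1 + p!/k. Then xy^t z has p + (p!/k)·k = p + p! copies of a. Now the a-count equals the b-count, so i ≠ j fails. So xy^t z = a^{p+p!} b^{p+p!} ∉ L.
This contradicts the pumping lemma, so L is not regular.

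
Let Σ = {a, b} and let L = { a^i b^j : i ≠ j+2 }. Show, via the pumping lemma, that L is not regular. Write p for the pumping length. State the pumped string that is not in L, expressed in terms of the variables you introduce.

Assume L is regular; let p be its pumping constant.
Choose w = a^p b^{p+p!-2}. Since p ≠ (p+p!-2)+2 = p+p!, w ∈ L; and |w| ≥ p.
By the pumping lemma, w = xyz with |xy| ≤ p and y is nonempty.
Since the first p symbols of w are all a's and |xy| ≤ p, y lies entirely in the leading a-block: y = a^k for some k with 1 ≤ k ≤ p.
Since 1 ≤ k ≤ p, k divides p!; set t = 1 + p!/k. Then xy^t z has p + (p!/k)·k = p + p! copies of a. Now the a-count is p+p! and (b-count)+2 = (p+p!-2)+2 = p+p!, so i ≠ j+2 fails. So xy^t z = a^{p+p!} b^{p+p!-2} ∉ L.
This contradicts the pumping lemma, so L is not regular.

a^{p+p!} b^{p+p!-2}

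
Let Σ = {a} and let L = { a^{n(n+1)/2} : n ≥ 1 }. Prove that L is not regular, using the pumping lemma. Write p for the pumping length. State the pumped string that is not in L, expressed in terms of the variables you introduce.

a^{p(p+1)/2+k}

Suppose for contradiction that L is regular, and let p be the pumping length.
Take w = a^{p(p+1)/2} ∈ L with |w| = p(p+1)/2 ≥ p.
The pumping lemma gives a decomposition w = xyz where |xy| ≤ p and |y| > 0.
Then y = a^k for some k with 1 ≤ k ≤ p.
Pump with i = 2: xy^2z = a^{p(p+1)/2+k}. Since 1 ≤ k ≤ p, p(p+1)/2 < p(p+1)/2+k ≤ p(p+1)/2+p < (p+1)(p+2)/2, so p(p+1)/2+k is strictly between consecutive triangular numbers. So xy^2z ∉ L.
This contradicts the pumping lemma, so L is not regular.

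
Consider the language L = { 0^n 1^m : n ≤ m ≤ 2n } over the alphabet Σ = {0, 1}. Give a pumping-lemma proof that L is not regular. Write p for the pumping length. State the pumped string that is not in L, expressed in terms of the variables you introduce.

Assume L is regular. Let p be the pumping length given by the pumping lemma.
Take w = 0^p 1^p ∈ L (since p ≤ p ≤ 2p), with |w| = 2p ≥ p.
The pumping lemma gives a decomposition w = xyz where |xy| ≤ p and y is nonempty.
Because |xy| ≤ p and w begins with p copies of 0, we have y = 0^k with 1 ≤ k ≤ p.
Pump with i = 2: xy^2z = 0^{p+k} 1^p. Now n = p+k > p = m, so the condition n ≤ m fails. Thus xy^2z ∉ L.
This contradicts the pumping lemma, so L is not regular.

0^{p+k} 1^p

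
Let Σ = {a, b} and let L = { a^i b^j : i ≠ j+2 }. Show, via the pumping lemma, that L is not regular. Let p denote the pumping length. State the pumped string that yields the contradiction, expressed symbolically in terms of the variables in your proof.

a^{p+p!} b^{p+p!-2}

Toward a contradiction, assume L is regular with pumping length p.
Choose w = a^p b^{p+p!-2}. Since p ≠ (p+p!-2)+2 = p+p!, w ∈ L; and |w| ≥ p.
Write w = xyz as guaranteed by the lemma, with |xy| ≤ p and |y| ≥ 1.
Because |xy| ≤ p and w begins with p copies of a, we have y = a^k with 1 ≤ k ≤ p.
Since 1 ≤ k ≤ p, k divides p!; set t = 1 + p!/k. Then xy^t z has p + (p!/k)·k = p + p! copies of a. Now the a-count is p+p! and (b-count)+2 = (p+p!-2)+2 = p+p!, so i ≠ j+2 fails. So xy^t z = a^{p+p!} b^{p+p!-2} ∉ L.
This is a contradiction; hence L is not regular.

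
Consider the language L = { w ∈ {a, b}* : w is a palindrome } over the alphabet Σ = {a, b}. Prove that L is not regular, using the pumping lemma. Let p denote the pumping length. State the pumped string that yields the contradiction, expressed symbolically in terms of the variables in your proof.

Suppose for contradiction that L is regular, and let p be the pumping length.
Take w = a^p b a^p, a palindrome of length 2p+1 ≥ p.
By the pumping lemma, w = xyz with |xy| ≤ p and y is nonempty.
The first p characters of w are a's, so xy (and hence y) consists only of a's. Write y = a^k, 1 ≤ k ≤ p.
Pump with i = 2: xy^2z = a^{p+k} b a^p. Its reverse is a^p b a^{p+k}, which differs from xy^2z since k ≥ 1. So xy^2z is not a palindrome and xy^2z ∉ L.
Contradiction. Therefore L is not regular.

a^{p+k} b a^p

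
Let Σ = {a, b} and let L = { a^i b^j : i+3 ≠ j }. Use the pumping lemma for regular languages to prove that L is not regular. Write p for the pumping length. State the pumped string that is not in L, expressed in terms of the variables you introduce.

a^{p+p!} b^{p+p!+3}

Assume L is regular. Let p be the pumping length given by the pumping lemma.
Choose w = a^p b^{p+p!+3}. Since p ≠ (p+p!+3)-3 = p+p!, w ∈ L; and |w| ≥ p.
The pumping lemma gives a decomposition w = xyz where |xy| ≤ p and y is nonempty.
Because |xy| ≤ p and w begins with p copies of a, we have y = a^k with 1 ≤ k ≤ p.
Since 1 ≤ k ≤ p, k divides p!; set t = 1 + p!/k. Then xy^t z has p + (p!/k)·k = p + p! copies of a. Now the a-count is p+p! and (b-count)-3 = (p+p!+3)-3 = p+p!, so i+3 ≠ j fails. So xy^t z = a^{p+p!} b^{p+p!+3} ∉ L.
This is a contradiction; hence L is not regular.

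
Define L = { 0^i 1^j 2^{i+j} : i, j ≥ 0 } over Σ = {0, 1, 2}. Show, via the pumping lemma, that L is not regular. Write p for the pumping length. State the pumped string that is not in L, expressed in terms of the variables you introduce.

Toward a contradiction, assume L is regular with pumping length p.
Take w = 0^p 1^p 2^{2p} ∈ L (with i=j=p, i+j=2p), |w| = 4p ≥ p.
The pumping lemma gives a decomposition w = xyz where |xy| ≤ p and y is nonempty.
Since the first p symbols of w are all 0's and |xy| ≤ p, y lies entirely in the leading 0-block: y = 0^k for some k with 1 ≤ k ≤ p.
Consider xy^2z = 0^{p+k} 1^p 2^{2p}. Now the 0- and 1-counts sum to 2p+k, but the 2-count is 2p ≠ 2p+k. So xy^2z ∉ L.
This contradicts the pumping lemma, so L is not regular.

0^{p+k} 1^p 2^{2p}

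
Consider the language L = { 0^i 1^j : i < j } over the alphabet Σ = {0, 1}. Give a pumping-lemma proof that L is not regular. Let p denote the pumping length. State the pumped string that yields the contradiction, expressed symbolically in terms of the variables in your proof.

Assume L is regular. Let p be the pumping length given by the pumping lemma.
Choose w = 0^p 1^{p+1} ∈ L, with |w| = 2p+1 ≥ p.
The pumping lemma gives a decomposition w = xyz where |xy| ≤ p and |y| > 0.
The first p characters of w are 0's, so xy (and hence y) consists only of 0's. Write y = 0^k, 1 ≤ k ≤ p.
Consider xy^2z = 0^{p+k} 1^{p+1}. Since k ≥ 1, the 0-count p+k is at least p+1, so i < j fails; thus xy^2z ∉ L.
Contradiction. Therefore L is not regular.

0^{p+k} 1^{p+1}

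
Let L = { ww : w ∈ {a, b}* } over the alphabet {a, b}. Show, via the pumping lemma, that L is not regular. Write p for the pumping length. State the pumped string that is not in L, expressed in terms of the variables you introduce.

Assume L is regular. Let p be the pumping length given by the pumping lemma.
Take w = a^p b^p a^p b^p = uu where u = a^pb^p; then w ∈ L and |w| = 4p ≥ p.
By the pumping lemma, w = xyz with |xy| ≤ p and |y| ≥ 1.
The first p characters of w are a's, so xy (and hence y) consists only of a's. Write y = a^k, 1 ≤ k ≤ p.
Pump with i = 2: xy^2z = a^{p+k} b^p a^p b^p, of length 4p+k. Suppose this equals vv. The string starts with a and ends with b, so v does too; thus the boundary between the two copies of v is a b→a transition. There is exactly one such transition, at position 2p+k, so |v| = 2p+k and |vv| = 4p+2k ≠ 4p+k since k ≥ 1. So xy^2z ∉ L.
This contradicts the pumping lemma, so L is not regular.

a^{p+k} b^p a^p b^p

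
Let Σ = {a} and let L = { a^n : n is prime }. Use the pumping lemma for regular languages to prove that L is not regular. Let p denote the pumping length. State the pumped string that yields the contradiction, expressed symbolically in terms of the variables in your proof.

Assume L is regular; let p be its pumping constant.
Let q be a prime with q ≥ p+2 (infinitely many primes exist), and take w = a^q ∈ L with |w| = q ≥ p.
The pumping lemma gives a decomposition w = xyz where |xy| ≤ p and y is nonempty.
Then y = a^k for some k with 1 ≤ k ≤ p.
Since 1 ≤ k ≤ p, |xz| = q-k. Pump with i = q+1: |xy^{q+1}z| = (q-k)+(q+1)k = q+qk = q(1+k), which is composite (both factors ≥ 2). So xy^{q+1}z = a^{q(1+k)} ∉ L.
This contradicts the pumping lemma, so L is not regular.

a^{q(1+k)}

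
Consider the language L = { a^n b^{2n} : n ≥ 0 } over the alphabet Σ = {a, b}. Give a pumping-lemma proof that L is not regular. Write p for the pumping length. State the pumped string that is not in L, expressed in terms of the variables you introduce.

a^{p+k} b^{2p}

Assume L is regular. Let p be the pumping length given by the pumping lemma.
Choose w = a^p b^{2p}, which is in L with |w| = 3p ≥ p.
By the pumping lemma, w = xyz with |xy| ≤ p and |y| > 0.
Because |xy| ≤ p and w begins with p copies of a, we have y = a^k with 1 ≤ k ≤ p.
Pump with i = 2: xy^2z = a^{p+k} b^{2p}. For this to lie in L we would need 2p = 2(p+k), which forces k = 0. But k ≥ 1, so xy^2z ∉ L.
Contradiction. Therefore L is not regular.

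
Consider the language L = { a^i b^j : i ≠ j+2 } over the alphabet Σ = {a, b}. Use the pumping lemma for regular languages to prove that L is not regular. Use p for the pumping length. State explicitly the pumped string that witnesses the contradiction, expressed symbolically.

a^{p+p!} b^{p+p!-2}

Assume L is regular; let p be its pumping constant.
Choose w = a^p b^{p+p!-2}. Since p ≠ (p+p!-2)+2 = p+p!, w ∈ L; and |w| ≥ p.
Write w = xyz as guaranteed by the lemma, with |xy| ≤ p and |y| ≥ 1.
The first p characters of w are a's, so xy (and hence y) consists only of a's. Write y = a^k, 1 ≤ k ≤ p.
Since 1 ≤ k ≤ p, k divides p!; set t = 1 + p!/k. Then xy^t z has p + (p!/k)·k = p + p! copies of a. Now the a-count is p+p! and (b-count)+2 = (p+p!-2)+2 = p+p!, so i ≠ j+2 fails. So xy^t z = a^{p+p!} b^{p+p!-2} ∉ L.
This contradicts the pumping lemma, so L is not regular.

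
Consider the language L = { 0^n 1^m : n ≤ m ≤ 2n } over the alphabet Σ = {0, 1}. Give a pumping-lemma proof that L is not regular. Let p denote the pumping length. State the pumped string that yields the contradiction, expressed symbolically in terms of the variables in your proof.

Toward a contradiction, assume L is regular with pumping length p.
Take w = 0^p 1^p ∈ L (since p ≤ p ≤ 2p), with |w| = 2p ≥ p.
By the pumping lemma, w = xyz with |xy| ≤ p and |y| ≥ 1.
Because |xy| ≤ p and w begins with p copies of 0, we have y = 0^k with 1 ≤ k ≤ p.
Pump with i = 2: xy^2z = 0^{p+k} 1^p. Now n = p+k > p = m, so the condition n ≤ m fails. Thus xy^2z ∉ L.
This is a contradiction; hence L is not regular.

0^{p+k} 1^p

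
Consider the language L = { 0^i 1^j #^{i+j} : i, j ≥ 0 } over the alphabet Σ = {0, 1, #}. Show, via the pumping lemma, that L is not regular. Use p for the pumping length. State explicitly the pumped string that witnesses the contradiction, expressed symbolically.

Assume L is regular. Let p be the pumping length given by the pumping lemma.
Take w = 0^p 1^p #^{2p} ∈ L (with i=j=p, i+j=2p), |w| = 4p ≥ p.
Write w = xyz as guaranteed by the lemma, with |xy| ≤ p and |y| ≥ 1.
Since the first p symbols of w are all 0's and |xy| ≤ p, y lies entirely in the leading 0-block: y = 0^k for some k with 1 ≤ k ≤ p.
Consider xy^2z = 0^{p+k} 1^p #^{2p}. Now the 0- and 1-counts sum to 2p+k, but the #-count is 2p ≠ 2p+k. So xy^2z ∉ L.
This is a contradiction; hence L is not regular.

0^{p+k} 1^p #^{2p}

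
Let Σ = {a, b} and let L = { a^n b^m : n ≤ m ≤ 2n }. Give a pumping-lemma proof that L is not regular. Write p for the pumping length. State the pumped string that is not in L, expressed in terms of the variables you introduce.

Assume L is regular; let p be its pumping constant.
Take w = a^p b^p ∈ L (since p ≤ p ≤ 2p), with |w| = 2p ≥ p.
By the pumping lemma, w = xyz with |xy| ≤ p and y is nonempty.
Since the first p symbols of w are all a's and |xy| ≤ p, y lies entirely in the leading a-block: y = a^k for some k with 1 ≤ k ≤ p.
Pump with i = 2: xy^2z = a^{p+k} b^p. Now n = p+k > p = m, so the condition n ≤ m fails. Thus xy^2z ∉ L.
This is a contradiction; hence L is not regular.

a^{p+k} b^p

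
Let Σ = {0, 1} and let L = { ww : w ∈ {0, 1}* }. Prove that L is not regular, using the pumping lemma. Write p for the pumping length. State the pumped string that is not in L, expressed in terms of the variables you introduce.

Assume L is regular. Let p be the pumping length given by the pumping lemma.
Take w = 0^p 1^p 0^p 1^p = uu where u = 0^p1^p; then w ∈ L and |w| = 4p ≥ p.
By the pumping lemma, w = xyz with |xy| ≤ p and y is nonempty.
Since the first p symbols of w are all 0's and |xy| ≤ p, y lies entirely in the leading 0-block: y = 0^k for some k with 1 ≤ k ≤ p.
Pump with i = 2: xy^2z = 0^{p+k} 1^p 0^p 1^p, of length 4p+k. Suppose this equals vv. The string starts with 0 and ends with 1, so v does too; thus the boundary between the two copies of v is a 1→0 transition. There is exactly one such transition, at position 2p+k, so |v| = 2p+k and |vv| = 4p+2k ≠ 4p+k since k ≥ 1. So xy^2z ∉ L.
This contradicts the pumping lemma, so L is not regular.

0^{p+k} 1^p 0^p 1^p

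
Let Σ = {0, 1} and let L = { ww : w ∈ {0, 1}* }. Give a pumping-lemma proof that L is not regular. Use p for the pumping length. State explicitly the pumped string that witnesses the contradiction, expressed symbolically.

0^{p+k} 1^p 0^p 1^p

Assume L is regular; let p be its pumping constant.
Take w = 0^p 1^p 0^p 1^p = uu where u = 0^p1^p; then w ∈ L and |w| = 4p ≥ p.
The pumping lemma gives a decomposition w = xyz where |xy| ≤ p and |y| > 0.
The first p characters of w are 0's, so xy (and hence y) consists only of 0's. Write y = 0^k, 1 ≤ k ≤ p.
Pump with i = 2: xy^2z = 0^{p+k} 1^p 0^p 1^p, of length 4p+k. Suppose this equals vv. The string starts with 0 and ends with 1, so v does too; thus the boundary between the two copies of v is a 1→0 transition. There is exactly one such transition, at position 2p+k, so |v| = 2p+k and |vv| = 4p+2k ≠ 4p+k since k ≥ 1. So xy^2z ∉ L.
This is a contradiction; hence L is not regular.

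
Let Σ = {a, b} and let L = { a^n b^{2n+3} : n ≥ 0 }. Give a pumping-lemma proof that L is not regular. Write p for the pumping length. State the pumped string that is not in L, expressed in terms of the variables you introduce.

Suppose for contradiction that L is regular, and let p be the pumping length.
Let w = a^p b^{2p+3} ∈ L; note |w| = 3p+3 ≥ p.
The pumping lemma gives a decomposition w = xyz where |xy| ≤ p and y is nonempty.
Since the first p symbols of w are all a's and |xy| ≤ p, y lies entirely in the leading a-block: y = a^k for some k with 1 ≤ k ≤ p.
Pump with i = 2: xy^2z = a^{p+k} b^{2p+3}. For this to lie in L we would need 2p+3 = 2(p+k)+3, which forces k = 0. But k ≥ 1, so xy^2z ∉ L.
This is a contradiction; hence L is not regular.

a^{p+k} b^{2p+3}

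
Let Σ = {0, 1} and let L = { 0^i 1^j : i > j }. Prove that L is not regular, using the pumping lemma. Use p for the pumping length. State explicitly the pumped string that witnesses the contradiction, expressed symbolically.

Assume L is regular; let p be its pumping constant.
Choose w = 0^{p+1} 1^p ∈ L, with |w| = 2p+1 ≥ p.
Write w = xyz as guaranteed by the lemma, with |xy| ≤ p and y is nonempty.
Because |xy| ≤ p and w begins with p copies of 0, we have y = 0^k with 1 ≤ k ≤ p.
Consider xy^0z = xz = 0^{p+1-k} 1^p. Since k ≥ 1, the 0-count p+1-k is at most p, so i > j fails; thus xz ∉ L.
Contradiction. Therefore L is not regular.

0^{p+1-k} 1^p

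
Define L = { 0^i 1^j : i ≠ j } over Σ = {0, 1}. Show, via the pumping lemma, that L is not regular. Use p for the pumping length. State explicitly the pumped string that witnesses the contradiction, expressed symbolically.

0^{p+p!} 1^{p+p!}

Assume L is regular; let p be its pumping constant.
Choose w = 0^p 1^{p+p!}. Since p ≠ p+p!, w ∈ L; and |w| ≥ p.
Write w = xyz as guaranteed by the lemma, with |xy| ≤ p and y is nonempty.
The first p characters of w are 0's, so xy (and hence y) consists only of 0's. Write y = 0^k, 1 ≤ k ≤ p.
Since 1 ≤ k ≤ p, k divides p!; set t = 1 + p!/k. Then xy^t z has p + (p!/k)·k = p + p! copies of 0. Now the 0-count equals the 1-count, so i ≠ j fails. So xy^t z = 0^{p+p!} 1^{p+p!} ∉ L.
This is a contradiction; hence L is not regular.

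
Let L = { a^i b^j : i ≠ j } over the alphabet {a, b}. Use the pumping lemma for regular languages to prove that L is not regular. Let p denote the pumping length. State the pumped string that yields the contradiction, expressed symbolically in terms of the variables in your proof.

a^{p+p!} b^{p+p!}

Assume L is regular; let p be its pumping constant.
Choose w = a^p b^{p+p!}. Since p ≠ p+p!, w ∈ L; and |w| ≥ p.
By the pumping lemma, w = xyz with |xy| ≤ p and y is nonempty.
Since the first p symbols of w are all a's and |xy| ≤ p, y lies entirely in the leading a-block: y = a^k for some k with 1 ≤ k ≤ p.
Since 1 ≤ k ≤ p, k divides p!; set t = 1 + p!/k. Then xy^t z has p + (p!/k)·k = p + p! copies of a. Now the a-count equals the b-count, so i ≠ j fails. So xy^t z = a^{p+p!} b^{p+p!} ∉ L.
Contradiction. Therefore L is not regular.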